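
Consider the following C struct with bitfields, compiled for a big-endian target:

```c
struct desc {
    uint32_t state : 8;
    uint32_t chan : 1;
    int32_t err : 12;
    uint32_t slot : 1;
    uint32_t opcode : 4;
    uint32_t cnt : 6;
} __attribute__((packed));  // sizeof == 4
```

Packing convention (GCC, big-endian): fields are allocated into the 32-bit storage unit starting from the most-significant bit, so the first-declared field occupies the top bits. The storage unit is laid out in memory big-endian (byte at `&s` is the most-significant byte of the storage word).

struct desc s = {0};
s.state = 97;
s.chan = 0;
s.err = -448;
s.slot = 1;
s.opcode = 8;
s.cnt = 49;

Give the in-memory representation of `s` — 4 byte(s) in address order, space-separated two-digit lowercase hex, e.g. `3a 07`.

61 72 06 31

[24+:8] state=97 & 0xff = 0x61; word=0x61000000
[23+:1] chan=0 & 0x1 = 0x0; word=0x61000000
[11+:12] err=-448 & 0xfff = 0xe40; word=0x61720000
[10+:1] slot=1 & 0x1 = 0x1; word=0x61720400
[6+:4] opcode=8 & 0xf = 0x8; word=0x61720600
[0+:6] cnt=49 & 0x3f = 0x31; word=0x61720631
word = 0x61720631 → big-endian bytes:
  [0]=0x61  [1]=0x72  [2]=0x06  [3]=0x31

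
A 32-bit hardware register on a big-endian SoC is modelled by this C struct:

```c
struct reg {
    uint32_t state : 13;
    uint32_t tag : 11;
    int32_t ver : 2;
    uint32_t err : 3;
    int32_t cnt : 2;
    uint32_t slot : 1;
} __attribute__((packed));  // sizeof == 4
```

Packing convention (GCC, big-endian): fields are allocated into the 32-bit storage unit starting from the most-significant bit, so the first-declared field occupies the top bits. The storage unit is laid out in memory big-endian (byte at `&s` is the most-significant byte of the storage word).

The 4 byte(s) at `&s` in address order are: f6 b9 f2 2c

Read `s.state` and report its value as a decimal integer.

[0]=0xf6 [1]=0xb9 [2]=0xf2 [3]=0x2c (big-endian) → word 0xf6b9f22c
state [19+:13] = (word>>19) & 0x1fff = 7895  ←
tag [8+:11] = (word>>8) & 0x7ff = 498
ver [6+:2] = (word>>6) & 0x3 = 0
err [3+:3] = (word>>3) & 0x7 = 5
cnt [1+:2] = (word>>1) & 0x3 = 2
slot [0+:1] = (word>>0) & 0x1 = 0

7895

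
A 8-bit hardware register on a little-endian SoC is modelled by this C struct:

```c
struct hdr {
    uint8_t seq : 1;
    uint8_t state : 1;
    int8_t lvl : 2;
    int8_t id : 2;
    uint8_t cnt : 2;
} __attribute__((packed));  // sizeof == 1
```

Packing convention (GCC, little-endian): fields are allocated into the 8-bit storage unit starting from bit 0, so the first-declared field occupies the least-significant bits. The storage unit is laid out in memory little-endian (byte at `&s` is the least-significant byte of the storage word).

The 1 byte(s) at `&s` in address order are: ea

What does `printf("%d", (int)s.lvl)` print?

-2

[0]=0xea (little-endian) → word 0xea
seq:1 @ bit 0 → (0xea>>0)&0x1 = 0x0
state:1 @ bit 1 → (0xea>>1)&0x1 = 0x1
lvl:2 @ bit 2 → (0xea>>2)&0x3 = 0x2  ←
id:2 @ bit 4 → (0xea>>4)&0x3 = 0x2
cnt:2 @ bit 6 → (0xea>>6)&0x3 = 0x3
lvl signed 2b, MSB=1: 2 - 4 = -2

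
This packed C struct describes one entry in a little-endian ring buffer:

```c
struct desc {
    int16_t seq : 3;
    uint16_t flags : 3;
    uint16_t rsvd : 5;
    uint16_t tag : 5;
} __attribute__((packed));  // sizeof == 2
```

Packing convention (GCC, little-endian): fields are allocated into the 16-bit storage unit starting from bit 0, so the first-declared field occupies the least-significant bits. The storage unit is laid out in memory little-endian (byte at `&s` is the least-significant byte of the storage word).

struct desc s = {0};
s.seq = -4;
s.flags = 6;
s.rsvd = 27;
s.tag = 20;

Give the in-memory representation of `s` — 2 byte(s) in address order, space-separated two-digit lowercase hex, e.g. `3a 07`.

f4 a6

seq (3b) val=-4 bits=0x4 at bit 0: 0x0004
flags (3b) val=6 bits=0x6 at bit 3: 0x0034
rsvd (5b) val=27 bits=0x1b at bit 6: 0x06f4
tag (5b) val=20 bits=0x14 at bit 11: 0xa6f4
word = 0xa6f4 → little-endian bytes:
  [0]=0xf4  [1]=0xa6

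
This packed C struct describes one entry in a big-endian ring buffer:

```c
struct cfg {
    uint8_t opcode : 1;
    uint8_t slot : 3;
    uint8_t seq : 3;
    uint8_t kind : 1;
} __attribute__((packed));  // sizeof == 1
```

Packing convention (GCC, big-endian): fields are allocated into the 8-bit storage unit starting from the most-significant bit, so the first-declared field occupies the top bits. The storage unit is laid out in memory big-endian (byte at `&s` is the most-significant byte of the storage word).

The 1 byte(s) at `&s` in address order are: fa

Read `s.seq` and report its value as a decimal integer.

[0]=0xfa (big-endian) → word 0xfa
opcode:1 @ bit 7 → (0xfa>>7)&0x1 = 0x1
slot:3 @ bit 4 → (0xfa>>4)&0x7 = 0x7
seq:3 @ bit 1 → (0xfa>>1)&0x7 = 0x5  ←
kind:1 @ bit 0 → (0xfa>>0)&0x1 = 0x0

5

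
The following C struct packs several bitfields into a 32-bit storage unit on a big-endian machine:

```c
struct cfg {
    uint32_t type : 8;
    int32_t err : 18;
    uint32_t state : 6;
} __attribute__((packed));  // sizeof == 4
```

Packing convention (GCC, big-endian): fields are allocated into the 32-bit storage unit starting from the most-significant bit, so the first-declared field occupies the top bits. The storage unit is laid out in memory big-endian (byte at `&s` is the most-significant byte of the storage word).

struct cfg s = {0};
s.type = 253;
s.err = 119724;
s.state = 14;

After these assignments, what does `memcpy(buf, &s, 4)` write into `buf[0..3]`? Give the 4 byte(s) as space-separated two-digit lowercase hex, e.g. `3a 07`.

fd 74 eb 0e

type (8b) val=253 bits=0xfd at bit 24: 0xfd000000
err (18b) val=119724 bits=0x1d3ac at bit 6: 0xfd74eb00
state (6b) val=14 bits=0xe at bit 0: 0xfd74eb0e
word = 0xfd74eb0e → big-endian bytes:
  [0]=0xfd  [1]=0x74  [2]=0xeb  [3]=0x0e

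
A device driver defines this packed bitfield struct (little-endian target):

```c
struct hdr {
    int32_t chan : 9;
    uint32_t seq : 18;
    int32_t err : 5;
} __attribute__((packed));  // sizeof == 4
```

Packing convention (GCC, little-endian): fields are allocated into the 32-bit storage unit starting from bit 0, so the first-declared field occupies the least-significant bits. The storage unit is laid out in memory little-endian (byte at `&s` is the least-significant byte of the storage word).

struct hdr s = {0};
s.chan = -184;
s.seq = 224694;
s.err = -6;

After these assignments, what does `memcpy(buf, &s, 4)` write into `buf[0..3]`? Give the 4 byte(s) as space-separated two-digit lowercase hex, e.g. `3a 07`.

[0+:9] chan=-184 & 0x1ff = 0x148; word=0x00000148
[9+:18] seq=224694 & 0x3ffff = 0x36db6; word=0x06db6d48
[27+:5] err=-6 & 0x1f = 0x1a; word=0xd6db6d48
word = 0xd6db6d48 → little-endian bytes:
  [0]=0x48  [1]=0x6d  [2]=0xdb  [3]=0xd6

48 6d db d6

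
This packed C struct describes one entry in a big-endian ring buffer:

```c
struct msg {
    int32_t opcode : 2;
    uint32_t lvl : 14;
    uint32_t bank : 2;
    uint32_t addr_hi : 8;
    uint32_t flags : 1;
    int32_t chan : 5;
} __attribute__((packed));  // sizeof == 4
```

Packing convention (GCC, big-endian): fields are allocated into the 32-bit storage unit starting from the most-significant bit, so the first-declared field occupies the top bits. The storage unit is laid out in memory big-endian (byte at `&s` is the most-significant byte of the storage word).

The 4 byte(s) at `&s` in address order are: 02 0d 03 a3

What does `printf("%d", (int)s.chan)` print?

[0]=0x02 [1]=0x0d [2]=0x03 [3]=0xa3 (big-endian) → word 0x020d03a3
opcode [30+:2] = (word>>30) & 0x3 = 0
lvl [16+:14] = (word>>16) & 0x3fff = 525
bank [14+:2] = (word>>14) & 0x3 = 0
addr_hi [6+:8] = (word>>6) & 0xff = 14
flags [5+:1] = (word>>5) & 0x1 = 1
chan [0+:5] = (word>>0) & 0x1f = 3  ←
chan signed 5b, MSB=0: value = 3

3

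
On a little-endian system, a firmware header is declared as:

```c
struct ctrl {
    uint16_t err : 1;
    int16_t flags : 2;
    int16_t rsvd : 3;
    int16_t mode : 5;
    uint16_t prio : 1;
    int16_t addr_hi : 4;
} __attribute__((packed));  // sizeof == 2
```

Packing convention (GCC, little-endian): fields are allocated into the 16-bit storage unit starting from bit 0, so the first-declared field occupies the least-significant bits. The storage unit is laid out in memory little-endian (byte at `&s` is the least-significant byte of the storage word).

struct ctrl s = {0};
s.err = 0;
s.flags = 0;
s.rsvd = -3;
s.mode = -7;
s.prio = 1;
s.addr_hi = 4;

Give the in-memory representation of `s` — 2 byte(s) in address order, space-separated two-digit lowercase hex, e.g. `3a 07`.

68 4e

[0+:1] err=0 & 0x1 = 0x0; word=0x0000
[1+:2] flags=0 & 0x3 = 0x0; word=0x0000
[3+:3] rsvd=-3 & 0x7 = 0x5; word=0x0028
[6+:5] mode=-7 & 0x1f = 0x19; word=0x0668
[11+:1] prio=1 & 0x1 = 0x1; word=0x0e68
[12+:4] addr_hi=4 & 0xf = 0x4; word=0x4e68
word = 0x4e68 → little-endian bytes:
  [0]=0x68  [1]=0x4e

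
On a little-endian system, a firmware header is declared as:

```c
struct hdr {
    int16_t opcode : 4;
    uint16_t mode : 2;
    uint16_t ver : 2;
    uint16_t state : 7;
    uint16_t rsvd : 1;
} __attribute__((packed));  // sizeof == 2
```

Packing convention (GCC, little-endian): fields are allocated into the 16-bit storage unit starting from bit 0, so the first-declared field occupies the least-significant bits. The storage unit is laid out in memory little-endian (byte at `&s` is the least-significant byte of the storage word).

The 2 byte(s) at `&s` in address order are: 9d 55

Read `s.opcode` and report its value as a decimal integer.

-3

[0]=0x9d [1]=0x55 (little-endian) → word 0x559d
opcode [0+:4] = (word>>0) & 0xf = 13  ←
mode [4+:2] = (word>>4) & 0x3 = 1
ver [6+:2] = (word>>6) & 0x3 = 2
state [8+:7] = (word>>8) & 0x7f = 85
rsvd [15+:1] = (word>>15) & 0x1 = 0
opcode signed 4b, MSB=1: 13 - 16 = -3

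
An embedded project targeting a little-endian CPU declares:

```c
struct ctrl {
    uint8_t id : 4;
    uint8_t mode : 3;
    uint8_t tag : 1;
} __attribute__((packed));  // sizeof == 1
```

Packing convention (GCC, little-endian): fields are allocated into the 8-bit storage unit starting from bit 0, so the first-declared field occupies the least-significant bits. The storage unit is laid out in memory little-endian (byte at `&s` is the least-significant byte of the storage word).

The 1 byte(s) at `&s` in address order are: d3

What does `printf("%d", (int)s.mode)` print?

5

[0]=0xd3 (little-endian) → word 0xd3
id [0+:4] = (word>>0) & 0xf = 3
mode [4+:3] = (word>>4) & 0x7 = 5  ←
tag [7+:1] = (word>>7) & 0x1 = 1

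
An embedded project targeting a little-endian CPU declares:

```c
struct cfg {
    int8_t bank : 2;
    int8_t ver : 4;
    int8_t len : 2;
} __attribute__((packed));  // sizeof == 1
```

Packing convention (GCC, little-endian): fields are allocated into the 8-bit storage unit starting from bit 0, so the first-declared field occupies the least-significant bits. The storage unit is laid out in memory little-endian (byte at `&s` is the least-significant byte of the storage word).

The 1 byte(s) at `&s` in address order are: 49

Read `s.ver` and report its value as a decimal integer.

[0]=0x49 (little-endian) → word 0x49
bank [0+:2] = (word>>0) & 0x3 = 1
ver [2+:4] = (word>>2) & 0xf = 2  ←
len [6+:2] = (word>>6) & 0x3 = 1
ver signed 4b, MSB=0: value = 2

2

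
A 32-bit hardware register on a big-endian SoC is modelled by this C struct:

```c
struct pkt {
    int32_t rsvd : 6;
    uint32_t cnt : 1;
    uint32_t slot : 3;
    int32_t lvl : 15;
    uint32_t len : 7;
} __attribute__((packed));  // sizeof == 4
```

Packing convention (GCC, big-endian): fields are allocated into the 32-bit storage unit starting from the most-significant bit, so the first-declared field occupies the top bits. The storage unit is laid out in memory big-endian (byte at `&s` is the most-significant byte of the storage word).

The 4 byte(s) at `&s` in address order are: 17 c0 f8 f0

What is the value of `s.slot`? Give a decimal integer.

[0]=0x17 [1]=0xc0 [2]=0xf8 [3]=0xf0 (big-endian) → word 0x17c0f8f0
rsvd [26+:6] = (word>>26) & 0x3f = 5
cnt [25+:1] = (word>>25) & 0x1 = 1
slot [22+:3] = (word>>22) & 0x7 = 7  ←
lvl [7+:15] = (word>>7) & 0x7fff = 497
len [0+:7] = (word>>0) & 0x7f = 112

7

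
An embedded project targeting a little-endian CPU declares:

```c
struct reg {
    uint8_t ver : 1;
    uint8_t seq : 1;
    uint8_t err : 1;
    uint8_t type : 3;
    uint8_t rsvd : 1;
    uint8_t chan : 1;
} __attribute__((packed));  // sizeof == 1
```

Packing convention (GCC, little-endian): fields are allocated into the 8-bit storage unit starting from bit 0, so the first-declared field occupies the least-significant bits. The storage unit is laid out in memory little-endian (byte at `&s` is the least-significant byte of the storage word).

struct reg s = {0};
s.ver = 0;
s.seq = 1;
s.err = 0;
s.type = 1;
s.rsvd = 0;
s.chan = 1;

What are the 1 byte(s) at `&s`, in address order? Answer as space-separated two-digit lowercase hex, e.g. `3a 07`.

ver (1b) val=0 bits=0x0 at bit 0: 0x00
seq (1b) val=1 bits=0x1 at bit 1: 0x02
err (1b) val=0 bits=0x0 at bit 2: 0x02
type (3b) val=1 bits=0x1 at bit 3: 0x0a
rsvd (1b) val=0 bits=0x0 at bit 6: 0x0a
chan (1b) val=1 bits=0x1 at bit 7: 0x8a
word = 0x8a → little-endian bytes:
  [0]=0x8a

8a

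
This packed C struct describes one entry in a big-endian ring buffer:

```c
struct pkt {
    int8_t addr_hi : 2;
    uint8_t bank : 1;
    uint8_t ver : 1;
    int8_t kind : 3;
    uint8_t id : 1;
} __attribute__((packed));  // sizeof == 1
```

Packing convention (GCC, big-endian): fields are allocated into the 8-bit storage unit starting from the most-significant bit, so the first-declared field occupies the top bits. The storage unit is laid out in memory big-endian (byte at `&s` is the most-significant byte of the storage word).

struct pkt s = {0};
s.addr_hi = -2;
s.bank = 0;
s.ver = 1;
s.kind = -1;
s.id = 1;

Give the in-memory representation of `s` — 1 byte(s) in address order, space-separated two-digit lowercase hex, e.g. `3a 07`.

9f

addr_hi (2b) val=-2 bits=0x2 at bit 6: 0x80
bank (1b) val=0 bits=0x0 at bit 5: 0x80
ver (1b) val=1 bits=0x1 at bit 4: 0x90
kind (3b) val=-1 bits=0x7 at bit 1: 0x9e
id (1b) val=1 bits=0x1 at bit 0: 0x9f
word = 0x9f → big-endian bytes:
  [0]=0x9f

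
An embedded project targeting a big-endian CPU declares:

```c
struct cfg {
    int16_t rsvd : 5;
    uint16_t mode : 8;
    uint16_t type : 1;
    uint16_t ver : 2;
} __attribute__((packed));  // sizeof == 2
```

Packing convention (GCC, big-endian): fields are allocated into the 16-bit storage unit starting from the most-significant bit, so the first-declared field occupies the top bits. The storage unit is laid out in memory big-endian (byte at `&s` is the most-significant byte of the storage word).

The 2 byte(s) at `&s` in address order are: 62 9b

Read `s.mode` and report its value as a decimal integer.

83

[0]=0x62 [1]=0x9b (big-endian) → word 0x629b
rsvd [11+:5] = (word>>11) & 0x1f = 12
mode [3+:8] = (word>>3) & 0xff = 83  ←
type [2+:1] = (word>>2) & 0x1 = 0
ver [0+:2] = (word>>0) & 0x3 = 3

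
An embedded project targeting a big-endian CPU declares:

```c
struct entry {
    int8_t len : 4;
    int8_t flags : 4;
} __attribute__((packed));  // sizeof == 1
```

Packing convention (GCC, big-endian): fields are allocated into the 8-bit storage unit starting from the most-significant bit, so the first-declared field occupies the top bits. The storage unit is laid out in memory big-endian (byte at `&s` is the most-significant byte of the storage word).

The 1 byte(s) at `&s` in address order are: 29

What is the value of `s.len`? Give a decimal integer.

[0]=0x29 (big-endian) → word 0x29
len:4 @ bit 4 → (0x29>>4)&0xf = 0x2  ←
flags:4 @ bit 0 → (0x29>>0)&0xf = 0x9
len signed 4b, MSB=0: value = 2

2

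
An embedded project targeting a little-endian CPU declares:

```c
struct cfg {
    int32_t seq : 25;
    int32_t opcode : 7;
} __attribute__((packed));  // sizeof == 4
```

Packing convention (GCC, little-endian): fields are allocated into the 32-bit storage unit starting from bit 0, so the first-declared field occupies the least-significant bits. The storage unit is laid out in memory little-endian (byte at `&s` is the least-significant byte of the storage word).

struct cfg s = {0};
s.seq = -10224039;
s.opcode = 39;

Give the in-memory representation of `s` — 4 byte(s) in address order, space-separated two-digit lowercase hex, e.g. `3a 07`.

[0+:25] seq=-10224039 & 0x1ffffff = 0x163fe59; word=0x0163fe59
[25+:7] opcode=39 & 0x7f = 0x27; word=0x4f63fe59
word = 0x4f63fe59 → little-endian bytes:
  [0]=0x59  [1]=0xfe  [2]=0x63  [3]=0x4f

59 fe 63 4f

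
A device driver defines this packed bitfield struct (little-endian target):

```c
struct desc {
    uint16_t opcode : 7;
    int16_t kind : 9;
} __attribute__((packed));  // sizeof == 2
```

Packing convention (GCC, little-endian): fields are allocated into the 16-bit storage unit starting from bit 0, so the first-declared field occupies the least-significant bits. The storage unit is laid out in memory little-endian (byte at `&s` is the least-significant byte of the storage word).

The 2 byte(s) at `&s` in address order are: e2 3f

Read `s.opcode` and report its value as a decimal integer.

98

[0]=0xe2 [1]=0x3f (little-endian) → word 0x3fe2
opcode [0+:7] = (word>>0) & 0x7f = 98  ←
kind [7+:9] = (word>>7) & 0x1ff = 127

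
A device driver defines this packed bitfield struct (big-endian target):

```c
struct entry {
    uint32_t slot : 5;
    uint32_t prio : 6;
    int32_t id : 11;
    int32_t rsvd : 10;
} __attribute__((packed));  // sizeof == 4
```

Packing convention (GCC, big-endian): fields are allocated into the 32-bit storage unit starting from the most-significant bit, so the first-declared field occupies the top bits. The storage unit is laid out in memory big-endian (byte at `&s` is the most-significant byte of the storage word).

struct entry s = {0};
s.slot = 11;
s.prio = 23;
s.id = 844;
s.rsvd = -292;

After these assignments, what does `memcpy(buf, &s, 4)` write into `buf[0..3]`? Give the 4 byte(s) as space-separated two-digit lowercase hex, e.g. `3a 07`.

5a ed 32 dc

slot:5 = 11 → 0xb << 27 → word 0x58000000
prio:6 = 23 → 0x17 << 21 → word 0x5ae00000
id:11 = 844 → 0x34c << 10 → word 0x5aed3000
rsvd:10 = -292 → 0x2dc << 0 → word 0x5aed32dc
word = 0x5aed32dc → big-endian bytes:
  [0]=0x5a  [1]=0xed  [2]=0x32  [3]=0xdc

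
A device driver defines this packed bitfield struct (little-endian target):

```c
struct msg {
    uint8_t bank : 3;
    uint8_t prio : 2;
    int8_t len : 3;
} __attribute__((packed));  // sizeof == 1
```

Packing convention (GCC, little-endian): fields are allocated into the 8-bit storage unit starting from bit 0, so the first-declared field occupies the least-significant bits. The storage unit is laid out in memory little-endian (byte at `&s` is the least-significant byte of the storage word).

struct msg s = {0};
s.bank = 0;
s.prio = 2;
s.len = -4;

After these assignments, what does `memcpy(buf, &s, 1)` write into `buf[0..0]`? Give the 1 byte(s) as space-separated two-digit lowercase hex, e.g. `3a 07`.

90

bank (3b) val=0 bits=0x0 at bit 0: 0x00
prio (2b) val=2 bits=0x2 at bit 3: 0x10
len (3b) val=-4 bits=0x4 at bit 5: 0x90
word = 0x90 → little-endian bytes:
  [0]=0x90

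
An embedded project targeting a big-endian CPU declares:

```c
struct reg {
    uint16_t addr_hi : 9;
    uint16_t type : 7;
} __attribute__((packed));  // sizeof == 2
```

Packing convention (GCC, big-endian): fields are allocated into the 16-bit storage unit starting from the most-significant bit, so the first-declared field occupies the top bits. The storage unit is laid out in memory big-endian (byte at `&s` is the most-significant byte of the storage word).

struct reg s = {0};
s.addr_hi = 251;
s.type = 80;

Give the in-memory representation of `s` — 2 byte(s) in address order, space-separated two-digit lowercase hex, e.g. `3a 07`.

addr_hi:9 = 251 → 0xfb << 7 → word 0x7d80
type:7 = 80 → 0x50 << 0 → word 0x7dd0
word = 0x7dd0 → big-endian bytes:
  [0]=0x7d  [1]=0xd0

7d d0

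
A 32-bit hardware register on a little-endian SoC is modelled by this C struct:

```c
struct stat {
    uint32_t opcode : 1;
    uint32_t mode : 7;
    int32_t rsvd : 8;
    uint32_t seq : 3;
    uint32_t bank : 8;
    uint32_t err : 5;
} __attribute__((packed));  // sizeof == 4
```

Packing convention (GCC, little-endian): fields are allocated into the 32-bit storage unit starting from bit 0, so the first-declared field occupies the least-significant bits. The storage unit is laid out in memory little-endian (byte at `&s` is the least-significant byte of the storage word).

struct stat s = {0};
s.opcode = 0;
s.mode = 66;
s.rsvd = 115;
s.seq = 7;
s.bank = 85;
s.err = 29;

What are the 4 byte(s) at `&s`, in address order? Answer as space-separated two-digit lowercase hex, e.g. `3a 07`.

[0+:1] opcode=0 & 0x1 = 0x0; word=0x00000000
[1+:7] mode=66 & 0x7f = 0x42; word=0x00000084
[8+:8] rsvd=115 & 0xff = 0x73; word=0x00007384
[16+:3] seq=7 & 0x7 = 0x7; word=0x00077384
[19+:8] bank=85 & 0xff = 0x55; word=0x02af7384
[27+:5] err=29 & 0x1f = 0x1d; word=0xeaaf7384
word = 0xeaaf7384 → little-endian bytes:
  [0]=0x84  [1]=0x73  [2]=0xaf  [3]=0xea

84 73 af ea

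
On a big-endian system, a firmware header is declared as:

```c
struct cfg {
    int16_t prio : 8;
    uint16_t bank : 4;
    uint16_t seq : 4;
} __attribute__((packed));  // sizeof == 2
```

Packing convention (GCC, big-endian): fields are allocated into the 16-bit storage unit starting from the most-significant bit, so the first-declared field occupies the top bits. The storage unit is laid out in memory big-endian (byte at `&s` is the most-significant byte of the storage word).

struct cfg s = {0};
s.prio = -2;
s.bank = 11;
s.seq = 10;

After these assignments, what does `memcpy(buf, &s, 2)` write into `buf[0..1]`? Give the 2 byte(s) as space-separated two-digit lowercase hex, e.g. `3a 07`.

fe ba

[8+:8] prio=-2 & 0xff = 0xfe; word=0xfe00
[4+:4] bank=11 & 0xf = 0xb; word=0xfeb0
[0+:4] seq=10 & 0xf = 0xa; word=0xfeba
word = 0xfeba → big-endian bytes:
  [0]=0xfe  [1]=0xba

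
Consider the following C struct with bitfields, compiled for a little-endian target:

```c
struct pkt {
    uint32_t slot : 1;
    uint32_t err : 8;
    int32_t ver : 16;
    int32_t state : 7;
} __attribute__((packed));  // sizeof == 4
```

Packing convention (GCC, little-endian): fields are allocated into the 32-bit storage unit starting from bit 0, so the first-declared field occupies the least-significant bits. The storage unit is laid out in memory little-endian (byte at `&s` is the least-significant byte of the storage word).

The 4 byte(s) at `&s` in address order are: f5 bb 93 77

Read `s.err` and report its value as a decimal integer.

[0]=0xf5 [1]=0xbb [2]=0x93 [3]=0x77 (little-endian) → word 0x7793bbf5
slot [0+:1] = (word>>0) & 0x1 = 1
err [1+:8] = (word>>1) & 0xff = 250  ←
ver [9+:16] = (word>>9) & 0xffff = 51677
state [25+:7] = (word>>25) & 0x7f = 59

250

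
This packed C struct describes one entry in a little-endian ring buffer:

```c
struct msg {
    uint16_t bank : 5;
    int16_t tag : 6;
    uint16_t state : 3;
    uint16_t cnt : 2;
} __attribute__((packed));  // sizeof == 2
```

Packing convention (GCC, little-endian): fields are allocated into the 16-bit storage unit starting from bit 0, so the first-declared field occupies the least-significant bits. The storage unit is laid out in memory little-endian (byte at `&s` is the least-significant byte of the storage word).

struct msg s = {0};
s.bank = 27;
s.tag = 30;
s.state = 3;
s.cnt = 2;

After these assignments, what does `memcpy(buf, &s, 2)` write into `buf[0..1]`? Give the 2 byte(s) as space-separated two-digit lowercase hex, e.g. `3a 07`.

bank (5b) val=27 bits=0x1b at bit 0: 0x001b
tag (6b) val=30 bits=0x1e at bit 5: 0x03db
state (3b) val=3 bits=0x3 at bit 11: 0x1bdb
cnt (2b) val=2 bits=0x2 at bit 14: 0x9bdb
word = 0x9bdb → little-endian bytes:
  [0]=0xdb  [1]=0x9b

db 9b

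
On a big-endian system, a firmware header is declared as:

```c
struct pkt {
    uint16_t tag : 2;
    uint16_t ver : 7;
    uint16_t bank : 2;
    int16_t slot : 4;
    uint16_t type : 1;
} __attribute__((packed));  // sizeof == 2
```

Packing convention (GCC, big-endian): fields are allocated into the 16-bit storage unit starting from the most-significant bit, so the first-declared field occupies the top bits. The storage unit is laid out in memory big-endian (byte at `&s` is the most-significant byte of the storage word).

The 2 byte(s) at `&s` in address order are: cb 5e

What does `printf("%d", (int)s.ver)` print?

22

[0]=0xcb [1]=0x5e (big-endian) → word 0xcb5e
tag:2 @ bit 14 → (0xcb5e>>14)&0x3 = 0x3
ver:7 @ bit 7 → (0xcb5e>>7)&0x7f = 0x16  ←
bank:2 @ bit 5 → (0xcb5e>>5)&0x3 = 0x2
slot:4 @ bit 1 → (0xcb5e>>1)&0xf = 0xf
type:1 @ bit 0 → (0xcb5e>>0)&0x1 = 0x0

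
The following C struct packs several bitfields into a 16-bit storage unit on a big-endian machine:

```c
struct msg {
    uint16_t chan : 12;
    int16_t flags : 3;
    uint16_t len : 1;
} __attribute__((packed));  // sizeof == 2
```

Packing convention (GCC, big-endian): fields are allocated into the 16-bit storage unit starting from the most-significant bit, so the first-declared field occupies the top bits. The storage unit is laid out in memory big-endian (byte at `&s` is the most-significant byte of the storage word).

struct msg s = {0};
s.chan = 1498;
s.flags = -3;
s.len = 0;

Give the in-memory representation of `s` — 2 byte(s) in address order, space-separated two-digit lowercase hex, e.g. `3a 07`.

chan (12b) val=1498 bits=0x5da at bit 4: 0x5da0
flags (3b) val=-3 bits=0x5 at bit 1: 0x5daa
len (1b) val=0 bits=0x0 at bit 0: 0x5daa
word = 0x5daa → big-endian bytes:
  [0]=0x5d  [1]=0xaa

5d aa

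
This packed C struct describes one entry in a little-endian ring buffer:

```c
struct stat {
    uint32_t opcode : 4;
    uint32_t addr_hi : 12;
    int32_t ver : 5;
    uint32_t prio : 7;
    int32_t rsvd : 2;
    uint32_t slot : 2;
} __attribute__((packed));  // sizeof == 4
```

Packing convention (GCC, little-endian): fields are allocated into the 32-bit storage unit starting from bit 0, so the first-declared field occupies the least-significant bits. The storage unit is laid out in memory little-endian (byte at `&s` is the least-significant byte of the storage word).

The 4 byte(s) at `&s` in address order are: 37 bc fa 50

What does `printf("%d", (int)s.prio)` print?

7

[0]=0x37 [1]=0xbc [2]=0xfa [3]=0x50 (little-endian) → word 0x50fabc37
opcode [0+:4] = (word>>0) & 0xf = 7
addr_hi [4+:12] = (word>>4) & 0xfff = 3011
ver [16+:5] = (word>>16) & 0x1f = 26
prio [21+:7] = (word>>21) & 0x7f = 7  ←
rsvd [28+:2] = (word>>28) & 0x3 = 1
slot [30+:2] = (word>>30) & 0x3 = 1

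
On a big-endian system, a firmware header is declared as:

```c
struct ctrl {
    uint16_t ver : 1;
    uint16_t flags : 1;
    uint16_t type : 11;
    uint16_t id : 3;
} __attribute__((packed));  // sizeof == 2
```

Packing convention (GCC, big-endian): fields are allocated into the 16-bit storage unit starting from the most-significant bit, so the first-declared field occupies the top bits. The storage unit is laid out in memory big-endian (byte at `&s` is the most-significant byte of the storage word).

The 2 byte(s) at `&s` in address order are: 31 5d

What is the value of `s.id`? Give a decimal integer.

[0]=0x31 [1]=0x5d (big-endian) → word 0x315d
ver [15+:1] = (word>>15) & 0x1 = 0
flags [14+:1] = (word>>14) & 0x1 = 0
type [3+:11] = (word>>3) & 0x7ff = 1579
id [0+:3] = (word>>0) & 0x7 = 5  ←

5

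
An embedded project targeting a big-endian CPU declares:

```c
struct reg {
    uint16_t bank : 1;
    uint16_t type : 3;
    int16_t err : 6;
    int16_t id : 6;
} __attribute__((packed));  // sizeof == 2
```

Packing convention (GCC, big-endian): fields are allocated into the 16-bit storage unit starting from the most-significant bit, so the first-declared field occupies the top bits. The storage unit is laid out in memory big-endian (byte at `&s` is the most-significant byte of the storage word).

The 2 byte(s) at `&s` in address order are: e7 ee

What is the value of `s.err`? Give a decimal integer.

[0]=0xe7 [1]=0xee (big-endian) → word 0xe7ee
bank [15+:1] = (word>>15) & 0x1 = 1
type [12+:3] = (word>>12) & 0x7 = 6
err [6+:6] = (word>>6) & 0x3f = 31  ←
id [0+:6] = (word>>0) & 0x3f = 46
err signed 6b, MSB=0: value = 31

31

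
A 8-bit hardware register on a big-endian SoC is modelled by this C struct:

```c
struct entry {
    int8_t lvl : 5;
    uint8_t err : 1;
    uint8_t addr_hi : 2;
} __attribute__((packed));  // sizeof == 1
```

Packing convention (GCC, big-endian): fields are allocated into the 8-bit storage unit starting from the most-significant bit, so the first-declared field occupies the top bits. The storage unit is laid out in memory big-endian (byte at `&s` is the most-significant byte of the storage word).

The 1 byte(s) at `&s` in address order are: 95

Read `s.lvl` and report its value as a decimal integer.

[0]=0x95 (big-endian) → word 0x95
lvl:5 @ bit 3 → (0x95>>3)&0x1f = 0x12  ←
err:1 @ bit 2 → (0x95>>2)&0x1 = 0x1
addr_hi:2 @ bit 0 → (0x95>>0)&0x3 = 0x1
lvl signed 5b, MSB=1: 18 - 32 = -14

-14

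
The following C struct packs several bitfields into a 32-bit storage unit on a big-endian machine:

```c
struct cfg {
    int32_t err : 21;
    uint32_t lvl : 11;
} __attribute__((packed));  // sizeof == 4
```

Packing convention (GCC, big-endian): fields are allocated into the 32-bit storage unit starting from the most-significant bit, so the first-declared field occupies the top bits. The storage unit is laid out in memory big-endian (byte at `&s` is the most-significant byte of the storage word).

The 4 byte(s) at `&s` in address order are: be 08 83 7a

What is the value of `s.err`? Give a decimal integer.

-540400

[0]=0xbe [1]=0x08 [2]=0x83 [3]=0x7a (big-endian) → word 0xbe08837a
err:21 @ bit 11 → (0xbe08837a>>11)&0x1fffff = 0x17c110  ←
lvl:11 @ bit 0 → (0xbe08837a>>0)&0x7ff = 0x37a
err signed 21b, MSB=1: 1556752 - 2097152 = -540400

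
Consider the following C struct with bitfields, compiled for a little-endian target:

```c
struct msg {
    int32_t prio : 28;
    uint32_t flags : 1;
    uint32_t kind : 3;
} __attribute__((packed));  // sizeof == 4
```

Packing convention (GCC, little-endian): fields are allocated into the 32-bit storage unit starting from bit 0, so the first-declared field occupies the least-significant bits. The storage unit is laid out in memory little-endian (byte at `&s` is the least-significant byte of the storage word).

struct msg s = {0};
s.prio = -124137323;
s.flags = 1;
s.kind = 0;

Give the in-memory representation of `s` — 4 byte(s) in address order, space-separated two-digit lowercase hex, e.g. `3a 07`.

95 d0 99 18

[0+:28] prio=-124137323 & 0xfffffff = 0x899d095; word=0x0899d095
[28+:1] flags=1 & 0x1 = 0x1; word=0x1899d095
[29+:3] kind=0 & 0x7 = 0x0; word=0x1899d095
word = 0x1899d095 → little-endian bytes:
  [0]=0x95  [1]=0xd0  [2]=0x99  [3]=0x18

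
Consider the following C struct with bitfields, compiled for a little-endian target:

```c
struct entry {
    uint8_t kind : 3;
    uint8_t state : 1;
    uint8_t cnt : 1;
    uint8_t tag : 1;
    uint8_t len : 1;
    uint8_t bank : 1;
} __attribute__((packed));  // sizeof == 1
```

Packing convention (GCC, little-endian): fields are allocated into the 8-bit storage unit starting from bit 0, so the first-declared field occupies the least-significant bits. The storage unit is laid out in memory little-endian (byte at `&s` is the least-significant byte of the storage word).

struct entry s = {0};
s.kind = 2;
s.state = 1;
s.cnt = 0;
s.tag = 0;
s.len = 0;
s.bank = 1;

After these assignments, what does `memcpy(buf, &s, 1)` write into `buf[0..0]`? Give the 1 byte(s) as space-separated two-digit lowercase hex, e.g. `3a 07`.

kind:3 = 2 → 0x2 << 0 → word 0x02
state:1 = 1 → 0x1 << 3 → word 0x0a
cnt:1 = 0 → 0x0 << 4 → word 0x0a
tag:1 = 0 → 0x0 << 5 → word 0x0a
len:1 = 0 → 0x0 << 6 → word 0x0a
bank:1 = 1 → 0x1 << 7 → word 0x8a
word = 0x8a → little-endian bytes:
  [0]=0x8a

8a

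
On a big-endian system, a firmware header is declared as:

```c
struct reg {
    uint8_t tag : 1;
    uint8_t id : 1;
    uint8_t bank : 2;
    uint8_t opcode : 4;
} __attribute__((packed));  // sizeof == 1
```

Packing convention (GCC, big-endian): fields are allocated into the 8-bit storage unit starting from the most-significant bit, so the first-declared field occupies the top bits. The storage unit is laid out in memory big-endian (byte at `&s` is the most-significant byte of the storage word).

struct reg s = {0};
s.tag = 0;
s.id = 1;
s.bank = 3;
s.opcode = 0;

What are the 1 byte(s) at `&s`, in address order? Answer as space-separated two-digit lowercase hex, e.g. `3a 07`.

tag:1 = 0 → 0x0 << 7 → word 0x00
id:1 = 1 → 0x1 << 6 → word 0x40
bank:2 = 3 → 0x3 << 4 → word 0x70
opcode:4 = 0 → 0x0 << 0 → word 0x70
word = 0x70 → big-endian bytes:
  [0]=0x70

70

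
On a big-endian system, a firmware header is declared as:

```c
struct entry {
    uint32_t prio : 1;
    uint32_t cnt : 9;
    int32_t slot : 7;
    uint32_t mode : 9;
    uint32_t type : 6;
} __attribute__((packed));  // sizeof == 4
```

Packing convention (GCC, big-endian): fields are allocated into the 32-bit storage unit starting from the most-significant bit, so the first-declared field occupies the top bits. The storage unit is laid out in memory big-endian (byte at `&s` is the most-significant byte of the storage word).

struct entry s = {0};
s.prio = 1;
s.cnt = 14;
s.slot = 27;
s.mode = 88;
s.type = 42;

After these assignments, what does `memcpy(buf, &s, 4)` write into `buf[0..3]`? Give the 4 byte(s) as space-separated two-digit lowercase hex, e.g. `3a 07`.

83 8d 96 2a

[31+:1] prio=1 & 0x1 = 0x1; word=0x80000000
[22+:9] cnt=14 & 0x1ff = 0xe; word=0x83800000
[15+:7] slot=27 & 0x7f = 0x1b; word=0x838d8000
[6+:9] mode=88 & 0x1ff = 0x58; word=0x838d9600
[0+:6] type=42 & 0x3f = 0x2a; word=0x838d962a
word = 0x838d962a → big-endian bytes:
  [0]=0x83  [1]=0x8d  [2]=0x96  [3]=0x2a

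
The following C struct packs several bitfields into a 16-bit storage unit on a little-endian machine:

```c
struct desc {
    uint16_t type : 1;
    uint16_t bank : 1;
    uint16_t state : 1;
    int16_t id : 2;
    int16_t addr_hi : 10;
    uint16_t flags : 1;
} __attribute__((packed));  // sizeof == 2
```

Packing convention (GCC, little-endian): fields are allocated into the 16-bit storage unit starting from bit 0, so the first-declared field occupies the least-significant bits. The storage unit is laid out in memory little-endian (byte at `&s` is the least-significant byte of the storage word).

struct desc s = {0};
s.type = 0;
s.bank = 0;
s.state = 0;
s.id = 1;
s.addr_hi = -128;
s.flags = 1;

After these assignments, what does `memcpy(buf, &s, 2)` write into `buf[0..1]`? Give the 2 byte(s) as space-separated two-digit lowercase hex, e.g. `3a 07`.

type:1 = 0 → 0x0 << 0 → word 0x0000
bank:1 = 0 → 0x0 << 1 → word 0x0000
state:1 = 0 → 0x0 << 2 → word 0x0000
id:2 = 1 → 0x1 << 3 → word 0x0008
addr_hi:10 = -128 → 0x380 << 5 → word 0x7008
flags:1 = 1 → 0x1 << 15 → word 0xf008
word = 0xf008 → little-endian bytes:
  [0]=0x08  [1]=0xf0

08 f0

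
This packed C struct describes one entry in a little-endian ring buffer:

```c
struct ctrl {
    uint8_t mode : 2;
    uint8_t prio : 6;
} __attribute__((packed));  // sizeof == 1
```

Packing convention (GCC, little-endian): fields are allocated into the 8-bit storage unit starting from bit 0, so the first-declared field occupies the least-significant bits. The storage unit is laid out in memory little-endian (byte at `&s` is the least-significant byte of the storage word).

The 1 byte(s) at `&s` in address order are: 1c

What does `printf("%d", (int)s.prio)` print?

7

[0]=0x1c (little-endian) → word 0x1c
mode [0+:2] = (word>>0) & 0x3 = 0
prio [2+:6] = (word>>2) & 0x3f = 7  ←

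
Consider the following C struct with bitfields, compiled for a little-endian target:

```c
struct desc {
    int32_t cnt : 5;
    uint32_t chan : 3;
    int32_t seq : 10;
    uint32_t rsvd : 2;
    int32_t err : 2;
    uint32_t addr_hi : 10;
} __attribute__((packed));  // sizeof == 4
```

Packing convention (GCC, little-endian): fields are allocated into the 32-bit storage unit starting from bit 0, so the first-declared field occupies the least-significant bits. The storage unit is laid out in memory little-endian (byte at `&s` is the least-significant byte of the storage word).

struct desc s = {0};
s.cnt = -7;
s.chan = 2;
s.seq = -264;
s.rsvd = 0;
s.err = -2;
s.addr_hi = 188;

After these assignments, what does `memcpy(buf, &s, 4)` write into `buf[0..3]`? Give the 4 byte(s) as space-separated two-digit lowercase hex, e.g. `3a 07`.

59 f8 22 2f

cnt:5 = -7 → 0x19 << 0 → word 0x00000019
chan:3 = 2 → 0x2 << 5 → word 0x00000059
seq:10 = -264 → 0x2f8 << 8 → word 0x0002f859
rsvd:2 = 0 → 0x0 << 18 → word 0x0002f859
err:2 = -2 → 0x2 << 20 → word 0x0022f859
addr_hi:10 = 188 → 0xbc << 22 → word 0x2f22f859
word = 0x2f22f859 → little-endian bytes:
  [0]=0x59  [1]=0xf8  [2]=0x22  [3]=0x2f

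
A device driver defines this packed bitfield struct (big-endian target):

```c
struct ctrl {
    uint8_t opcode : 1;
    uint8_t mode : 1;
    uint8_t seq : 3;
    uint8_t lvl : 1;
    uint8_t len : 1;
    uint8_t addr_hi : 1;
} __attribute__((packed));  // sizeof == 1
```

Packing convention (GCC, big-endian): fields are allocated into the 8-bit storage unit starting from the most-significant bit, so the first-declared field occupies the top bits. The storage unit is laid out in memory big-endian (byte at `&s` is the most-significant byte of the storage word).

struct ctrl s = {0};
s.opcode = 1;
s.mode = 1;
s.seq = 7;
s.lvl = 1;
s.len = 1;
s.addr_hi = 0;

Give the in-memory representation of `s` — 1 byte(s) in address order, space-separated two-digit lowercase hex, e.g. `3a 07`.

fe

[7+:1] opcode=1 & 0x1 = 0x1; word=0x80
[6+:1] mode=1 & 0x1 = 0x1; word=0xc0
[3+:3] seq=7 & 0x7 = 0x7; word=0xf8
[2+:1] lvl=1 & 0x1 = 0x1; word=0xfc
[1+:1] len=1 & 0x1 = 0x1; word=0xfe
[0+:1] addr_hi=0 & 0x1 = 0x0; word=0xfe
word = 0xfe → big-endian bytes:
  [0]=0xfe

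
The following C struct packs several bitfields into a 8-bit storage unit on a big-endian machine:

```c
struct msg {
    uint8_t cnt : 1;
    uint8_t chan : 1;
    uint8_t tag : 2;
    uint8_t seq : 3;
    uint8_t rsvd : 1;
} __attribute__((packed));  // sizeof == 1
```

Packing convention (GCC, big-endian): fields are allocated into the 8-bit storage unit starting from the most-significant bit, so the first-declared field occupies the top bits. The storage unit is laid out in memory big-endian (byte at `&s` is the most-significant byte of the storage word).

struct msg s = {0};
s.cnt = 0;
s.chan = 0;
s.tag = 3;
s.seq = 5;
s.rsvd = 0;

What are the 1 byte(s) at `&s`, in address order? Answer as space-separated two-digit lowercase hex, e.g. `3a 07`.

cnt:1 = 0 → 0x0 << 7 → word 0x00
chan:1 = 0 → 0x0 << 6 → word 0x00
tag:2 = 3 → 0x3 << 4 → word 0x30
seq:3 = 5 → 0x5 << 1 → word 0x3a
rsvd:1 = 0 → 0x0 << 0 → word 0x3a
word = 0x3a → big-endian bytes:
  [0]=0x3a

3a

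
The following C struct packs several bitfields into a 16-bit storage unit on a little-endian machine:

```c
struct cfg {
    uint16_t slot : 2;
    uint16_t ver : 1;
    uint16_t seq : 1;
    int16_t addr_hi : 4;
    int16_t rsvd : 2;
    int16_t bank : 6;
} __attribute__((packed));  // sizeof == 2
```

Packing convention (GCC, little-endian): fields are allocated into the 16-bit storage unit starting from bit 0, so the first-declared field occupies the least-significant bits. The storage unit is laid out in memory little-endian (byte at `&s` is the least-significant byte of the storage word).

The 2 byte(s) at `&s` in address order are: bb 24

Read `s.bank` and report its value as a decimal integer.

[0]=0xbb [1]=0x24 (little-endian) → word 0x24bb
slot:2 @ bit 0 → (0x24bb>>0)&0x3 = 0x3
ver:1 @ bit 2 → (0x24bb>>2)&0x1 = 0x0
seq:1 @ bit 3 → (0x24bb>>3)&0x1 = 0x1
addr_hi:4 @ bit 4 → (0x24bb>>4)&0xf = 0xb
rsvd:2 @ bit 8 → (0x24bb>>8)&0x3 = 0x0
bank:6 @ bit 10 → (0x24bb>>10)&0x3f = 0x9  ←
bank signed 6b, MSB=0: value = 9

9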